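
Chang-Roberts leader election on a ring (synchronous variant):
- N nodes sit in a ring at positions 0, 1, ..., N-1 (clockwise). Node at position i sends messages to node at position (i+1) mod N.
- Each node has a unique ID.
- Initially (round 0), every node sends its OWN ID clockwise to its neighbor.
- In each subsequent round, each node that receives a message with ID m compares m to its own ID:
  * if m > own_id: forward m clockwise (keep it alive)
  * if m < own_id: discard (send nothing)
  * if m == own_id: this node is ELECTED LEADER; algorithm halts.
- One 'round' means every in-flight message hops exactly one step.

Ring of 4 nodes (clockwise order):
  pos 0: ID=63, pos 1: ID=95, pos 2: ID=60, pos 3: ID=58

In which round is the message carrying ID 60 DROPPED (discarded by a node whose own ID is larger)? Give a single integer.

Answer: 2

Derivation:
Round 1: pos1(id95) recv 63: drop; pos2(id60) recv 95: fwd; pos3(id58) recv 60: fwd; pos0(id63) recv 58: drop
Round 2: pos3(id58) recv 95: fwd; pos0(id63) recv 60: drop
Round 3: pos0(id63) recv 95: fwd
Round 4: pos1(id95) recv 95: ELECTED
Message ID 60 originates at pos 2; dropped at pos 0 in round 2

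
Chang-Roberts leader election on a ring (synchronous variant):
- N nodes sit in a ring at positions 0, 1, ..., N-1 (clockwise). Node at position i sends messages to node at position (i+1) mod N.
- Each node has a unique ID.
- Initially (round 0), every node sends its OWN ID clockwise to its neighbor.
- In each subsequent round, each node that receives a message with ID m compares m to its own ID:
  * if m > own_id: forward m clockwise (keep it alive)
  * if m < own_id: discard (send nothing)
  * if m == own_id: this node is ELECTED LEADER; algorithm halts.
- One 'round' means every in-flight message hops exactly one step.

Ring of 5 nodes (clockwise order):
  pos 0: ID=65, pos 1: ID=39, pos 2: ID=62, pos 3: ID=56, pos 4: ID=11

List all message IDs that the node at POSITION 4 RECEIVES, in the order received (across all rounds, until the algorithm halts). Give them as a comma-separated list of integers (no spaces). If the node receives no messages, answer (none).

Round 1: pos1(id39) recv 65: fwd; pos2(id62) recv 39: drop; pos3(id56) recv 62: fwd; pos4(id11) recv 56: fwd; pos0(id65) recv 11: drop
Round 2: pos2(id62) recv 65: fwd; pos4(id11) recv 62: fwd; pos0(id65) recv 56: drop
Round 3: pos3(id56) recv 65: fwd; pos0(id65) recv 62: drop
Round 4: pos4(id11) recv 65: fwd
Round 5: pos0(id65) recv 65: ELECTED

Answer: 56,62,65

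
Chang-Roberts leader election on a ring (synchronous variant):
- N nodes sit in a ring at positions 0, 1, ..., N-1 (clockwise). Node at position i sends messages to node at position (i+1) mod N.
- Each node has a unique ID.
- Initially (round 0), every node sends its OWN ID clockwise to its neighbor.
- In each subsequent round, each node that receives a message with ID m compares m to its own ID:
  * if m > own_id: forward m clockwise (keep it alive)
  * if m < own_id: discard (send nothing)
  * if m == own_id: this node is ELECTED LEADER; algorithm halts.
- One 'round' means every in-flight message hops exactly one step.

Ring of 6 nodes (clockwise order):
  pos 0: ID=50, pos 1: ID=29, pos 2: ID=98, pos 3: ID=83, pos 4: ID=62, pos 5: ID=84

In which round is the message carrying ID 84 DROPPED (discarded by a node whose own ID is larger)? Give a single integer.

Answer: 3

Derivation:
Round 1: pos1(id29) recv 50: fwd; pos2(id98) recv 29: drop; pos3(id83) recv 98: fwd; pos4(id62) recv 83: fwd; pos5(id84) recv 62: drop; pos0(id50) recv 84: fwd
Round 2: pos2(id98) recv 50: drop; pos4(id62) recv 98: fwd; pos5(id84) recv 83: drop; pos1(id29) recv 84: fwd
Round 3: pos5(id84) recv 98: fwd; pos2(id98) recv 84: drop
Round 4: pos0(id50) recv 98: fwd
Round 5: pos1(id29) recv 98: fwd
Round 6: pos2(id98) recv 98: ELECTED
Message ID 84 originates at pos 5; dropped at pos 2 in round 3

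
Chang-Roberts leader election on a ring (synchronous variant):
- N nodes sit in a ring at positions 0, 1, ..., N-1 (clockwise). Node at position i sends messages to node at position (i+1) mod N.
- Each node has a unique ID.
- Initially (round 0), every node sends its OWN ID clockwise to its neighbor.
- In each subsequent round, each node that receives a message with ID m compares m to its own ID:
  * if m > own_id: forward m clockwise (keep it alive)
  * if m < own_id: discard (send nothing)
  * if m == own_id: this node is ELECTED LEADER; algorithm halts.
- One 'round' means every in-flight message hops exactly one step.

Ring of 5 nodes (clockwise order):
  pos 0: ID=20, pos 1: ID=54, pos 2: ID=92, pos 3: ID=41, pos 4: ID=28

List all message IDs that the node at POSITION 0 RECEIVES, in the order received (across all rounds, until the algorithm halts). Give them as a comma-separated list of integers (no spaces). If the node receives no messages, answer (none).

Answer: 28,41,92

Derivation:
Round 1: pos1(id54) recv 20: drop; pos2(id92) recv 54: drop; pos3(id41) recv 92: fwd; pos4(id28) recv 41: fwd; pos0(id20) recv 28: fwd
Round 2: pos4(id28) recv 92: fwd; pos0(id20) recv 41: fwd; pos1(id54) recv 28: drop
Round 3: pos0(id20) recv 92: fwd; pos1(id54) recv 41: drop
Round 4: pos1(id54) recv 92: fwd
Round 5: pos2(id92) recv 92: ELECTED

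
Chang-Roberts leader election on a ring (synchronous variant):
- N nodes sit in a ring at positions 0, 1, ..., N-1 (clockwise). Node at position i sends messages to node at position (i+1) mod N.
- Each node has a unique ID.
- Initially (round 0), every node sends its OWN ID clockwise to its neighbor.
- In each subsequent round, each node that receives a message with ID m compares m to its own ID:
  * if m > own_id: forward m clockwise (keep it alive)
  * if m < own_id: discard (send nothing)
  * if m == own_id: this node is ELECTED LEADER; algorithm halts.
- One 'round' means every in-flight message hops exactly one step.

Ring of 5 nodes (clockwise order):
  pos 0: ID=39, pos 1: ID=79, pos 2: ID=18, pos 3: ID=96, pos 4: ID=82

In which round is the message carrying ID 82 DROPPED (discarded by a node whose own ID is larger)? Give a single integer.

Round 1: pos1(id79) recv 39: drop; pos2(id18) recv 79: fwd; pos3(id96) recv 18: drop; pos4(id82) recv 96: fwd; pos0(id39) recv 82: fwd
Round 2: pos3(id96) recv 79: drop; pos0(id39) recv 96: fwd; pos1(id79) recv 82: fwd
Round 3: pos1(id79) recv 96: fwd; pos2(id18) recv 82: fwd
Round 4: pos2(id18) recv 96: fwd; pos3(id96) recv 82: drop
Round 5: pos3(id96) recv 96: ELECTED
Message ID 82 originates at pos 4; dropped at pos 3 in round 4

Answer: 4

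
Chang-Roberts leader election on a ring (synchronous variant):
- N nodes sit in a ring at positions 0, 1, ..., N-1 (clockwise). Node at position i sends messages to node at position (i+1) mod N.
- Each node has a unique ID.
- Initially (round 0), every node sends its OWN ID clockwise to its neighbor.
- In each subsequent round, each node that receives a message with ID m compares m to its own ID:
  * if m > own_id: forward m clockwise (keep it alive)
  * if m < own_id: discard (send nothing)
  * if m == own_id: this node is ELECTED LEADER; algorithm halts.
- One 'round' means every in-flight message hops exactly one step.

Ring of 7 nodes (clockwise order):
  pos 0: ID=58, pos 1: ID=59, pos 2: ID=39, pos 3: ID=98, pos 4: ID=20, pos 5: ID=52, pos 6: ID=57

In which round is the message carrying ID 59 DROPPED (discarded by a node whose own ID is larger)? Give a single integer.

Round 1: pos1(id59) recv 58: drop; pos2(id39) recv 59: fwd; pos3(id98) recv 39: drop; pos4(id20) recv 98: fwd; pos5(id52) recv 20: drop; pos6(id57) recv 52: drop; pos0(id58) recv 57: drop
Round 2: pos3(id98) recv 59: drop; pos5(id52) recv 98: fwd
Round 3: pos6(id57) recv 98: fwd
Round 4: pos0(id58) recv 98: fwd
Round 5: pos1(id59) recv 98: fwd
Round 6: pos2(id39) recv 98: fwd
Round 7: pos3(id98) recv 98: ELECTED
Message ID 59 originates at pos 1; dropped at pos 3 in round 2

Answer: 2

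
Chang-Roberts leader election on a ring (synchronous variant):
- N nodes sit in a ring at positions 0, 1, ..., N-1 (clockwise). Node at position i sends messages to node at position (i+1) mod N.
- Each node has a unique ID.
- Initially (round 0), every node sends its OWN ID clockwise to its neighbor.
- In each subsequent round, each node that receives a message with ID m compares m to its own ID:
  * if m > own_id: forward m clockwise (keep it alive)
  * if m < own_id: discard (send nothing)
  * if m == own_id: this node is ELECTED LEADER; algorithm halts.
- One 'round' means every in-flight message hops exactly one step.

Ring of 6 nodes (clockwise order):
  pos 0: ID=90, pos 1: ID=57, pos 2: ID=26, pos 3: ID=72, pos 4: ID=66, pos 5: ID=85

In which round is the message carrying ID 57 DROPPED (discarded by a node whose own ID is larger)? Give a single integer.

Answer: 2

Derivation:
Round 1: pos1(id57) recv 90: fwd; pos2(id26) recv 57: fwd; pos3(id72) recv 26: drop; pos4(id66) recv 72: fwd; pos5(id85) recv 66: drop; pos0(id90) recv 85: drop
Round 2: pos2(id26) recv 90: fwd; pos3(id72) recv 57: drop; pos5(id85) recv 72: drop
Round 3: pos3(id72) recv 90: fwd
Round 4: pos4(id66) recv 90: fwd
Round 5: pos5(id85) recv 90: fwd
Round 6: pos0(id90) recv 90: ELECTED
Message ID 57 originates at pos 1; dropped at pos 3 in round 2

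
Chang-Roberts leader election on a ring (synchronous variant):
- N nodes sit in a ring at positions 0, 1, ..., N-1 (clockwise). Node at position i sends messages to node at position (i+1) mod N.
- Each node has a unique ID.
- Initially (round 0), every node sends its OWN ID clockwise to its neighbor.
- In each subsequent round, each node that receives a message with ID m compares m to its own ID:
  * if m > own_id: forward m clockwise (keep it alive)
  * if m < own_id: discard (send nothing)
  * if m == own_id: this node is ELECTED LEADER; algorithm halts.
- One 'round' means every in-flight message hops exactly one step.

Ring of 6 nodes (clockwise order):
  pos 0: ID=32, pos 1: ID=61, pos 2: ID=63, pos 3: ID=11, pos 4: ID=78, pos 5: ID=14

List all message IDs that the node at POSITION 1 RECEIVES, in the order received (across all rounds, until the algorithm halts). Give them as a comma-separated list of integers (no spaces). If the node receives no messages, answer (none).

Round 1: pos1(id61) recv 32: drop; pos2(id63) recv 61: drop; pos3(id11) recv 63: fwd; pos4(id78) recv 11: drop; pos5(id14) recv 78: fwd; pos0(id32) recv 14: drop
Round 2: pos4(id78) recv 63: drop; pos0(id32) recv 78: fwd
Round 3: pos1(id61) recv 78: fwd
Round 4: pos2(id63) recv 78: fwd
Round 5: pos3(id11) recv 78: fwd
Round 6: pos4(id78) recv 78: ELECTED

Answer: 32,78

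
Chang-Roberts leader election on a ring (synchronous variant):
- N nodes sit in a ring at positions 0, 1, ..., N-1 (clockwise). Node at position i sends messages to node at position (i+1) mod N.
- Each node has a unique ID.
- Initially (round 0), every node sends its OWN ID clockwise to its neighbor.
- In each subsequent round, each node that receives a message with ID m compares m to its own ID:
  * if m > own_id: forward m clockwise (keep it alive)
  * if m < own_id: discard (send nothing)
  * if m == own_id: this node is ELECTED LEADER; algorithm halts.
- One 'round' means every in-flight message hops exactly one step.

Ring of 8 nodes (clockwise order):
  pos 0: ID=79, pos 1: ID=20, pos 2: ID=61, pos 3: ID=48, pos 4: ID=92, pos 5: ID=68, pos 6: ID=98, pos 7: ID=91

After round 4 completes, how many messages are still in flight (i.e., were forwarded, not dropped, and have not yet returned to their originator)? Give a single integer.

Round 1: pos1(id20) recv 79: fwd; pos2(id61) recv 20: drop; pos3(id48) recv 61: fwd; pos4(id92) recv 48: drop; pos5(id68) recv 92: fwd; pos6(id98) recv 68: drop; pos7(id91) recv 98: fwd; pos0(id79) recv 91: fwd
Round 2: pos2(id61) recv 79: fwd; pos4(id92) recv 61: drop; pos6(id98) recv 92: drop; pos0(id79) recv 98: fwd; pos1(id20) recv 91: fwd
Round 3: pos3(id48) recv 79: fwd; pos1(id20) recv 98: fwd; pos2(id61) recv 91: fwd
Round 4: pos4(id92) recv 79: drop; pos2(id61) recv 98: fwd; pos3(id48) recv 91: fwd
After round 4: 2 messages still in flight

Answer: 2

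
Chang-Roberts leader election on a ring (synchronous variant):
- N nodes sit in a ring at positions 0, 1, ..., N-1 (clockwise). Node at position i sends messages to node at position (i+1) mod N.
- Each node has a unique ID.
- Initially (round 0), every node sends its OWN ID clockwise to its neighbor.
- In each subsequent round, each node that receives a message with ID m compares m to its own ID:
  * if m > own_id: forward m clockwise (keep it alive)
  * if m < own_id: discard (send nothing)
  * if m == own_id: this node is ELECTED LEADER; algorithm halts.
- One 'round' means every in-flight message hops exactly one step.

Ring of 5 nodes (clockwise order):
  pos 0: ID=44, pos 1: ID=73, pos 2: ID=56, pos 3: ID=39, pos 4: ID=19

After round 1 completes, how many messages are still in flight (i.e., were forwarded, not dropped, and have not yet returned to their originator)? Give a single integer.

Answer: 3

Derivation:
Round 1: pos1(id73) recv 44: drop; pos2(id56) recv 73: fwd; pos3(id39) recv 56: fwd; pos4(id19) recv 39: fwd; pos0(id44) recv 19: drop
After round 1: 3 messages still in flight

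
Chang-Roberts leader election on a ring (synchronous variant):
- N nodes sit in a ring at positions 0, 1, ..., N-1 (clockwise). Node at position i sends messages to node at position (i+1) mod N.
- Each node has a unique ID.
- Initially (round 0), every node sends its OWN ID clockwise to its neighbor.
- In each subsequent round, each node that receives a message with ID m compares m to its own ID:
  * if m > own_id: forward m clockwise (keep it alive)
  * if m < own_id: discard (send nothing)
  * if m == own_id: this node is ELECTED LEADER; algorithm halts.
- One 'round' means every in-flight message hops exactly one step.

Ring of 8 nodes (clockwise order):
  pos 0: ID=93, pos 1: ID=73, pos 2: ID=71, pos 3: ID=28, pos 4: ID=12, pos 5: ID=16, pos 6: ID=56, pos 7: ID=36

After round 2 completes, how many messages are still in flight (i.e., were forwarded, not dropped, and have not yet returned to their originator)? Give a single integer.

Answer: 4

Derivation:
Round 1: pos1(id73) recv 93: fwd; pos2(id71) recv 73: fwd; pos3(id28) recv 71: fwd; pos4(id12) recv 28: fwd; pos5(id16) recv 12: drop; pos6(id56) recv 16: drop; pos7(id36) recv 56: fwd; pos0(id93) recv 36: drop
Round 2: pos2(id71) recv 93: fwd; pos3(id28) recv 73: fwd; pos4(id12) recv 71: fwd; pos5(id16) recv 28: fwd; pos0(id93) recv 56: drop
After round 2: 4 messages still in flight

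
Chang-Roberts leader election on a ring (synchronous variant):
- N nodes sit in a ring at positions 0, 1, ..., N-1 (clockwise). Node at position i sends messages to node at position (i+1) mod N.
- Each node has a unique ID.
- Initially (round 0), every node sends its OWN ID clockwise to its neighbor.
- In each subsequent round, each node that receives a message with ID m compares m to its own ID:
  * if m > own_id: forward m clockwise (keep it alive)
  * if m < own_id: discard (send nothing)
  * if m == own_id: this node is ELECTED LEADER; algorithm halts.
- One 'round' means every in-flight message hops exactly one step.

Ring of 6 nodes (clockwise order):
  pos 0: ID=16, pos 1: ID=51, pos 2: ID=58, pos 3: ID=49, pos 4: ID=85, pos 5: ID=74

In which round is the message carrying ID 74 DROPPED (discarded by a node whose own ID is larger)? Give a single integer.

Round 1: pos1(id51) recv 16: drop; pos2(id58) recv 51: drop; pos3(id49) recv 58: fwd; pos4(id85) recv 49: drop; pos5(id74) recv 85: fwd; pos0(id16) recv 74: fwd
Round 2: pos4(id85) recv 58: drop; pos0(id16) recv 85: fwd; pos1(id51) recv 74: fwd
Round 3: pos1(id51) recv 85: fwd; pos2(id58) recv 74: fwd
Round 4: pos2(id58) recv 85: fwd; pos3(id49) recv 74: fwd
Round 5: pos3(id49) recv 85: fwd; pos4(id85) recv 74: drop
Round 6: pos4(id85) recv 85: ELECTED
Message ID 74 originates at pos 5; dropped at pos 4 in round 5

Answer: 5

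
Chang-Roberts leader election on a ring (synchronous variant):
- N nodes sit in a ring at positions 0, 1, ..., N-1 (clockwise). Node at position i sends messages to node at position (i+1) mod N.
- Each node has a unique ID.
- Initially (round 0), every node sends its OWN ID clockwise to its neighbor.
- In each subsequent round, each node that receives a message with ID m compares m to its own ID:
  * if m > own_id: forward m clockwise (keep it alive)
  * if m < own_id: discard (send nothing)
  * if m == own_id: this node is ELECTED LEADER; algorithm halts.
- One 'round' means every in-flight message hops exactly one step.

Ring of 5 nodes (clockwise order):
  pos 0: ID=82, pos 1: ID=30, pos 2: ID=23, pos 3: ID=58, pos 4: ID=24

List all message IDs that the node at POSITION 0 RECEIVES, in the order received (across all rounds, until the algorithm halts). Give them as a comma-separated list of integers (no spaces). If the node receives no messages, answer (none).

Round 1: pos1(id30) recv 82: fwd; pos2(id23) recv 30: fwd; pos3(id58) recv 23: drop; pos4(id24) recv 58: fwd; pos0(id82) recv 24: drop
Round 2: pos2(id23) recv 82: fwd; pos3(id58) recv 30: drop; pos0(id82) recv 58: drop
Round 3: pos3(id58) recv 82: fwd
Round 4: pos4(id24) recv 82: fwd
Round 5: pos0(id82) recv 82: ELECTED

Answer: 24,58,82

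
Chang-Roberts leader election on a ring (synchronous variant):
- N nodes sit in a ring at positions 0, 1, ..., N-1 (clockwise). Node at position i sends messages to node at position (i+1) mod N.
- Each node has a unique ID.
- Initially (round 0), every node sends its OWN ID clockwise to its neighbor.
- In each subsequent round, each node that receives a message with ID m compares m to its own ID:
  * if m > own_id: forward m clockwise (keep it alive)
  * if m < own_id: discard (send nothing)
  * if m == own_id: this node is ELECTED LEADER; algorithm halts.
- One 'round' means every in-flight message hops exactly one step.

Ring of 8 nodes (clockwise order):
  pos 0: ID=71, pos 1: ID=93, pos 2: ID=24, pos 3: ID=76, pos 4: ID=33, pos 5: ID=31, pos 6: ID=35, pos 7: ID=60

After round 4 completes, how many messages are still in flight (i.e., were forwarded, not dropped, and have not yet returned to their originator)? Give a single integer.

Answer: 2

Derivation:
Round 1: pos1(id93) recv 71: drop; pos2(id24) recv 93: fwd; pos3(id76) recv 24: drop; pos4(id33) recv 76: fwd; pos5(id31) recv 33: fwd; pos6(id35) recv 31: drop; pos7(id60) recv 35: drop; pos0(id71) recv 60: drop
Round 2: pos3(id76) recv 93: fwd; pos5(id31) recv 76: fwd; pos6(id35) recv 33: drop
Round 3: pos4(id33) recv 93: fwd; pos6(id35) recv 76: fwd
Round 4: pos5(id31) recv 93: fwd; pos7(id60) recv 76: fwd
After round 4: 2 messages still in flight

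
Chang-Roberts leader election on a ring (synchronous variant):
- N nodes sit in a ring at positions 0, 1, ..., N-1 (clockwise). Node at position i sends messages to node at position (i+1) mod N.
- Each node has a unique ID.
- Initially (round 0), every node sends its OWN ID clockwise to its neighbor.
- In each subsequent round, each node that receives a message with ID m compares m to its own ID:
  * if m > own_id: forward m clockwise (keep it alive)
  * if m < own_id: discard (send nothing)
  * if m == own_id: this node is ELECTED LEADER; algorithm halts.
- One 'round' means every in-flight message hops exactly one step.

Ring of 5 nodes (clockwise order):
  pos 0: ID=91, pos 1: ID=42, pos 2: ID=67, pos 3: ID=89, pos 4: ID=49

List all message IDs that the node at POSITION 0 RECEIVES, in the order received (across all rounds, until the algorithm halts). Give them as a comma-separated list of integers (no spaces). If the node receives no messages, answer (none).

Round 1: pos1(id42) recv 91: fwd; pos2(id67) recv 42: drop; pos3(id89) recv 67: drop; pos4(id49) recv 89: fwd; pos0(id91) recv 49: drop
Round 2: pos2(id67) recv 91: fwd; pos0(id91) recv 89: drop
Round 3: pos3(id89) recv 91: fwd
Round 4: pos4(id49) recv 91: fwd
Round 5: pos0(id91) recv 91: ELECTED

Answer: 49,89,91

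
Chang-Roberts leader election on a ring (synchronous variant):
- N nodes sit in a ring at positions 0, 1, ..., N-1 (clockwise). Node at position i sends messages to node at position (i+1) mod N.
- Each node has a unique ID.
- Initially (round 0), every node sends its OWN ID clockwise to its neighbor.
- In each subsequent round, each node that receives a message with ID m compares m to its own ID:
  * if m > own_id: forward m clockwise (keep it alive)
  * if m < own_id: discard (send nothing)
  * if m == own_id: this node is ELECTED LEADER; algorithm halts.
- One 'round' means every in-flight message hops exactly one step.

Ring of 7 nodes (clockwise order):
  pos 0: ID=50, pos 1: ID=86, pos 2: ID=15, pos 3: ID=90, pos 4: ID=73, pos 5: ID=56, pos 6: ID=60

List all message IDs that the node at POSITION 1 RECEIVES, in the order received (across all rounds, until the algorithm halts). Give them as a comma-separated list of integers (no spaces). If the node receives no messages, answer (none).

Answer: 50,60,73,90

Derivation:
Round 1: pos1(id86) recv 50: drop; pos2(id15) recv 86: fwd; pos3(id90) recv 15: drop; pos4(id73) recv 90: fwd; pos5(id56) recv 73: fwd; pos6(id60) recv 56: drop; pos0(id50) recv 60: fwd
Round 2: pos3(id90) recv 86: drop; pos5(id56) recv 90: fwd; pos6(id60) recv 73: fwd; pos1(id86) recv 60: drop
Round 3: pos6(id60) recv 90: fwd; pos0(id50) recv 73: fwd
Round 4: pos0(id50) recv 90: fwd; pos1(id86) recv 73: drop
Round 5: pos1(id86) recv 90: fwd
Round 6: pos2(id15) recv 90: fwd
Round 7: pos3(id90) recv 90: ELECTED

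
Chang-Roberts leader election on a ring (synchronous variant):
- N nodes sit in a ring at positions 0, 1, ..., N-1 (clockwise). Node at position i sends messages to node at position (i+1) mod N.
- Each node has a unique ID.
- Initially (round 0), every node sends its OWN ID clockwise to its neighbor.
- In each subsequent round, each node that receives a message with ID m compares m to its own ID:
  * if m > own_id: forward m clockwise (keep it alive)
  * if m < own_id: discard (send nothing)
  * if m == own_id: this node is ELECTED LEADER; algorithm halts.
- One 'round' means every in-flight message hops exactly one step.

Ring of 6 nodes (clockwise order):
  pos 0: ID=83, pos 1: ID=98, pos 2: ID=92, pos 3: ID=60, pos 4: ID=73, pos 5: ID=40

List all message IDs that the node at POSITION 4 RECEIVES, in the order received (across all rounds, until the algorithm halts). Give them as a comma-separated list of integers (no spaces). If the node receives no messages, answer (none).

Answer: 60,92,98

Derivation:
Round 1: pos1(id98) recv 83: drop; pos2(id92) recv 98: fwd; pos3(id60) recv 92: fwd; pos4(id73) recv 60: drop; pos5(id40) recv 73: fwd; pos0(id83) recv 40: drop
Round 2: pos3(id60) recv 98: fwd; pos4(id73) recv 92: fwd; pos0(id83) recv 73: drop
Round 3: pos4(id73) recv 98: fwd; pos5(id40) recv 92: fwd
Round 4: pos5(id40) recv 98: fwd; pos0(id83) recv 92: fwd
Round 5: pos0(id83) recv 98: fwd; pos1(id98) recv 92: drop
Round 6: pos1(id98) recv 98: ELECTED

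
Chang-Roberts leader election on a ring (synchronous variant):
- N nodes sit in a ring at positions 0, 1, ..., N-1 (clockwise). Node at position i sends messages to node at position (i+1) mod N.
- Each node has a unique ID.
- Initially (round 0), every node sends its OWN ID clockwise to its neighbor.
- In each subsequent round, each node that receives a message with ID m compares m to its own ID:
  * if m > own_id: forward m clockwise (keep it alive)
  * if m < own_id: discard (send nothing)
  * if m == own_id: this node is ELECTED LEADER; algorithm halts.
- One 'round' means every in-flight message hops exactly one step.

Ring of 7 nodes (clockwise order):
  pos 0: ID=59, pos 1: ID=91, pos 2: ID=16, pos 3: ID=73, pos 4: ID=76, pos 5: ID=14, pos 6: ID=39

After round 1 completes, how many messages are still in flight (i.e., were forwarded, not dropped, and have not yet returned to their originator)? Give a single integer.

Round 1: pos1(id91) recv 59: drop; pos2(id16) recv 91: fwd; pos3(id73) recv 16: drop; pos4(id76) recv 73: drop; pos5(id14) recv 76: fwd; pos6(id39) recv 14: drop; pos0(id59) recv 39: drop
After round 1: 2 messages still in flight

Answer: 2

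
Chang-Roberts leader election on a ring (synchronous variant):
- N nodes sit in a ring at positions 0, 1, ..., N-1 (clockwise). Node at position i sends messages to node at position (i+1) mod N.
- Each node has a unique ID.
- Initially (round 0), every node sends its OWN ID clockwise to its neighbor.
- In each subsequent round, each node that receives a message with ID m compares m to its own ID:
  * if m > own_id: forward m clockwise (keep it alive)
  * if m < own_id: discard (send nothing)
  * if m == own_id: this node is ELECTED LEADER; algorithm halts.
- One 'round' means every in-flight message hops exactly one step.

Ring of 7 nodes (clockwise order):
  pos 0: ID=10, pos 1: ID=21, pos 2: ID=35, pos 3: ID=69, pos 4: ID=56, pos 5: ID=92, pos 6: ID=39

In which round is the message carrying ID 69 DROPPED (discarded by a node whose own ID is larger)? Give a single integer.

Answer: 2

Derivation:
Round 1: pos1(id21) recv 10: drop; pos2(id35) recv 21: drop; pos3(id69) recv 35: drop; pos4(id56) recv 69: fwd; pos5(id92) recv 56: drop; pos6(id39) recv 92: fwd; pos0(id10) recv 39: fwd
Round 2: pos5(id92) recv 69: drop; pos0(id10) recv 92: fwd; pos1(id21) recv 39: fwd
Round 3: pos1(id21) recv 92: fwd; pos2(id35) recv 39: fwd
Round 4: pos2(id35) recv 92: fwd; pos3(id69) recv 39: drop
Round 5: pos3(id69) recv 92: fwd
Round 6: pos4(id56) recv 92: fwd
Round 7: pos5(id92) recv 92: ELECTED
Message ID 69 originates at pos 3; dropped at pos 5 in round 2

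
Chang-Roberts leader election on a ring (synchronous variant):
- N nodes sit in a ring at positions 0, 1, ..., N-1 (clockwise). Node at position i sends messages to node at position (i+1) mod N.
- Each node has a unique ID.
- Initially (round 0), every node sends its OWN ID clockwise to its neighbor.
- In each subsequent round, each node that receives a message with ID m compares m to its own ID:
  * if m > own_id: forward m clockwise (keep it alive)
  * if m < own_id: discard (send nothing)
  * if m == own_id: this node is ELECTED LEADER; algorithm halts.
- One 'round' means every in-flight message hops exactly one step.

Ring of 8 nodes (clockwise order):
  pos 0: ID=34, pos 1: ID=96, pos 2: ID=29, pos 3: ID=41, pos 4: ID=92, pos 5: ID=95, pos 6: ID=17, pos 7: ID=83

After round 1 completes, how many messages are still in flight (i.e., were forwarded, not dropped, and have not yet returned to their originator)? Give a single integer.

Answer: 3

Derivation:
Round 1: pos1(id96) recv 34: drop; pos2(id29) recv 96: fwd; pos3(id41) recv 29: drop; pos4(id92) recv 41: drop; pos5(id95) recv 92: drop; pos6(id17) recv 95: fwd; pos7(id83) recv 17: drop; pos0(id34) recv 83: fwd
After round 1: 3 messages still in flight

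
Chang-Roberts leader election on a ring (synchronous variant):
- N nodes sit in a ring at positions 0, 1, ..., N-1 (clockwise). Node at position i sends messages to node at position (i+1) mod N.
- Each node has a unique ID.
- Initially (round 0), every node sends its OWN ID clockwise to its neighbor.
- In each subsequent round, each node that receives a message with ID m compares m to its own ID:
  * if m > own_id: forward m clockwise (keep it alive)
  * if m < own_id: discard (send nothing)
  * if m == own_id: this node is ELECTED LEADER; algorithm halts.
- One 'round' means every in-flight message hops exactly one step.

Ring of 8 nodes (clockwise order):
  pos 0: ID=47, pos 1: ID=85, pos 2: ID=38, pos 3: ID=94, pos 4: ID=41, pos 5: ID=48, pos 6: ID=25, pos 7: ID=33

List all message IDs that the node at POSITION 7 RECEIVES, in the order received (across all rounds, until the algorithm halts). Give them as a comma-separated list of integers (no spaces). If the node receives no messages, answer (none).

Answer: 25,48,94

Derivation:
Round 1: pos1(id85) recv 47: drop; pos2(id38) recv 85: fwd; pos3(id94) recv 38: drop; pos4(id41) recv 94: fwd; pos5(id48) recv 41: drop; pos6(id25) recv 48: fwd; pos7(id33) recv 25: drop; pos0(id47) recv 33: drop
Round 2: pos3(id94) recv 85: drop; pos5(id48) recv 94: fwd; pos7(id33) recv 48: fwd
Round 3: pos6(id25) recv 94: fwd; pos0(id47) recv 48: fwd
Round 4: pos7(id33) recv 94: fwd; pos1(id85) recv 48: drop
Round 5: pos0(id47) recv 94: fwd
Round 6: pos1(id85) recv 94: fwd
Round 7: pos2(id38) recv 94: fwd
Round 8: pos3(id94) recv 94: ELECTED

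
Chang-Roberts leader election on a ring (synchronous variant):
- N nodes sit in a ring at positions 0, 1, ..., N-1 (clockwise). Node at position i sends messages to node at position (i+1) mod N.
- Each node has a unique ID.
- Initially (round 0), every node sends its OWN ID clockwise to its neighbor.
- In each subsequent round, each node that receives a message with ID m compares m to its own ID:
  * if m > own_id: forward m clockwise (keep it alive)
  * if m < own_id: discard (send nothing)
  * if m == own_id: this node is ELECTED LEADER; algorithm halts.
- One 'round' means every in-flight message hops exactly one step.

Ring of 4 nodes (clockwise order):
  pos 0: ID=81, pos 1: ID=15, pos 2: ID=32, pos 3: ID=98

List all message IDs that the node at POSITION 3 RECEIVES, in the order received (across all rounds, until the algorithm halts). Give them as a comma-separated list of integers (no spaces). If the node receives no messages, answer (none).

Round 1: pos1(id15) recv 81: fwd; pos2(id32) recv 15: drop; pos3(id98) recv 32: drop; pos0(id81) recv 98: fwd
Round 2: pos2(id32) recv 81: fwd; pos1(id15) recv 98: fwd
Round 3: pos3(id98) recv 81: drop; pos2(id32) recv 98: fwd
Round 4: pos3(id98) recv 98: ELECTED

Answer: 32,81,98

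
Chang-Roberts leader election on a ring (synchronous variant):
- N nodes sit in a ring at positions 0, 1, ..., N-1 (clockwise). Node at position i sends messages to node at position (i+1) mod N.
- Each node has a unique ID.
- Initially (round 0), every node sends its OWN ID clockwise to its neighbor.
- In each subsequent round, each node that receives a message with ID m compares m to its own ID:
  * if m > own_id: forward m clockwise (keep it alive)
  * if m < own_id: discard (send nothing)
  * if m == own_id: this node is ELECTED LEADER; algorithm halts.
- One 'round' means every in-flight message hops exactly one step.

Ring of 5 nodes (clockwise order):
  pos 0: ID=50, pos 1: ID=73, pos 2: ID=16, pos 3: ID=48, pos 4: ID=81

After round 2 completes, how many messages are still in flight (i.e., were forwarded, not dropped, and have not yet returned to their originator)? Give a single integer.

Round 1: pos1(id73) recv 50: drop; pos2(id16) recv 73: fwd; pos3(id48) recv 16: drop; pos4(id81) recv 48: drop; pos0(id50) recv 81: fwd
Round 2: pos3(id48) recv 73: fwd; pos1(id73) recv 81: fwd
After round 2: 2 messages still in flight

Answer: 2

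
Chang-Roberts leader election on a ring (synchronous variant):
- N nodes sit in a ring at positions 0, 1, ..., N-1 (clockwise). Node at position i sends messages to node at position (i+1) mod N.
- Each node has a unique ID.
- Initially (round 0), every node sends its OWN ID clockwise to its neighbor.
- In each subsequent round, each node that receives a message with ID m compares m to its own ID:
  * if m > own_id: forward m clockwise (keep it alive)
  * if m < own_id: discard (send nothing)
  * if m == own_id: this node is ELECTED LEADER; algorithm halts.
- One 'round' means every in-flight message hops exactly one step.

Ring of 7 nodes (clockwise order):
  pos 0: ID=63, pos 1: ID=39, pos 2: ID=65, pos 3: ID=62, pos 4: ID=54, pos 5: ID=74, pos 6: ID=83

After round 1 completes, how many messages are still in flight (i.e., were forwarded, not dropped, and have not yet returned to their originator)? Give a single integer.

Answer: 4

Derivation:
Round 1: pos1(id39) recv 63: fwd; pos2(id65) recv 39: drop; pos3(id62) recv 65: fwd; pos4(id54) recv 62: fwd; pos5(id74) recv 54: drop; pos6(id83) recv 74: drop; pos0(id63) recv 83: fwd
After round 1: 4 messages still in flight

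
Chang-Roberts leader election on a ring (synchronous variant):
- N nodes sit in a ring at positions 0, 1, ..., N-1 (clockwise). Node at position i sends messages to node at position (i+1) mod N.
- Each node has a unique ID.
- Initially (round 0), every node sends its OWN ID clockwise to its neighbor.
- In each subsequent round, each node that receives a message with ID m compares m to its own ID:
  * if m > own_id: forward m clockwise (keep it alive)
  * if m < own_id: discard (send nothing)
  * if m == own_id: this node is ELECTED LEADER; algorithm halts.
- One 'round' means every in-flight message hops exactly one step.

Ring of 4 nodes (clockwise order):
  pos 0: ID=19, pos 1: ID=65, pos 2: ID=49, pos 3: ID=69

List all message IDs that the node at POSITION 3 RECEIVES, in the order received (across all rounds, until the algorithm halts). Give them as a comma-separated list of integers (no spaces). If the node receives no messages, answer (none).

Round 1: pos1(id65) recv 19: drop; pos2(id49) recv 65: fwd; pos3(id69) recv 49: drop; pos0(id19) recv 69: fwd
Round 2: pos3(id69) recv 65: drop; pos1(id65) recv 69: fwd
Round 3: pos2(id49) recv 69: fwd
Round 4: pos3(id69) recv 69: ELECTED

Answer: 49,65,69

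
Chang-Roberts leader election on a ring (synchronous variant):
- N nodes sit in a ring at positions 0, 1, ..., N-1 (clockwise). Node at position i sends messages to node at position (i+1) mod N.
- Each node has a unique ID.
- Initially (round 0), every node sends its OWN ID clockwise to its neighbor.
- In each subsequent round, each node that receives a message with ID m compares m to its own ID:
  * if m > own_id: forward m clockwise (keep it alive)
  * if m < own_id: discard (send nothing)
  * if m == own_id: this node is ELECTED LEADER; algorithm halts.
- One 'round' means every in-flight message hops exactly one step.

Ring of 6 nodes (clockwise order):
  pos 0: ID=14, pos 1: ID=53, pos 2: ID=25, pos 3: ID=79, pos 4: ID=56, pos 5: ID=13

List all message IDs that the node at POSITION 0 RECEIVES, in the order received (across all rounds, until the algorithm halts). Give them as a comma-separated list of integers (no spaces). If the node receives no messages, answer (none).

Round 1: pos1(id53) recv 14: drop; pos2(id25) recv 53: fwd; pos3(id79) recv 25: drop; pos4(id56) recv 79: fwd; pos5(id13) recv 56: fwd; pos0(id14) recv 13: drop
Round 2: pos3(id79) recv 53: drop; pos5(id13) recv 79: fwd; pos0(id14) recv 56: fwd
Round 3: pos0(id14) recv 79: fwd; pos1(id53) recv 56: fwd
Round 4: pos1(id53) recv 79: fwd; pos2(id25) recv 56: fwd
Round 5: pos2(id25) recv 79: fwd; pos3(id79) recv 56: drop
Round 6: pos3(id79) recv 79: ELECTED

Answer: 13,56,79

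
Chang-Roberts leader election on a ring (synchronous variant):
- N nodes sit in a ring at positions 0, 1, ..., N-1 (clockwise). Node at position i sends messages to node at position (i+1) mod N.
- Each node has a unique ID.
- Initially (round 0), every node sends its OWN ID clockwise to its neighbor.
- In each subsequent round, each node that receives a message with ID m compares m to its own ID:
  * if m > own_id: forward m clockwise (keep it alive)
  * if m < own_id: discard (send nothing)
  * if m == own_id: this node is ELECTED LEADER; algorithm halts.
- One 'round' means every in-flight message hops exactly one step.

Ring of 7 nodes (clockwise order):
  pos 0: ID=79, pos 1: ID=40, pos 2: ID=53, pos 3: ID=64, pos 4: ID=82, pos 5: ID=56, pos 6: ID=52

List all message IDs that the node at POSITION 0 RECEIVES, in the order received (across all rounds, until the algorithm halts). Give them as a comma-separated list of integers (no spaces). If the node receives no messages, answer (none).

Answer: 52,56,82

Derivation:
Round 1: pos1(id40) recv 79: fwd; pos2(id53) recv 40: drop; pos3(id64) recv 53: drop; pos4(id82) recv 64: drop; pos5(id56) recv 82: fwd; pos6(id52) recv 56: fwd; pos0(id79) recv 52: drop
Round 2: pos2(id53) recv 79: fwd; pos6(id52) recv 82: fwd; pos0(id79) recv 56: drop
Round 3: pos3(id64) recv 79: fwd; pos0(id79) recv 82: fwd
Round 4: pos4(id82) recv 79: drop; pos1(id40) recv 82: fwd
Round 5: pos2(id53) recv 82: fwd
Round 6: pos3(id64) recv 82: fwd
Round 7: pos4(id82) recv 82: ELECTED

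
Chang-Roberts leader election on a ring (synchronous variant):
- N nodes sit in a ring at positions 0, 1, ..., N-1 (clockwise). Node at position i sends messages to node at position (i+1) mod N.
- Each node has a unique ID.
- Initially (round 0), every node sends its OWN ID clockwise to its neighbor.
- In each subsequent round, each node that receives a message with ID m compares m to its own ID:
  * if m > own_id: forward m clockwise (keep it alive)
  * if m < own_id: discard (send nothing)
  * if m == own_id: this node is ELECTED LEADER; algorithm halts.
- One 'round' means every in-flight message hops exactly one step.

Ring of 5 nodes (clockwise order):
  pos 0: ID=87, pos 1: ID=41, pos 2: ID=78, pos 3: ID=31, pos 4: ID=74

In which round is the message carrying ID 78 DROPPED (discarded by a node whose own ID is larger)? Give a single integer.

Answer: 3

Derivation:
Round 1: pos1(id41) recv 87: fwd; pos2(id78) recv 41: drop; pos3(id31) recv 78: fwd; pos4(id74) recv 31: drop; pos0(id87) recv 74: drop
Round 2: pos2(id78) recv 87: fwd; pos4(id74) recv 78: fwd
Round 3: pos3(id31) recv 87: fwd; pos0(id87) recv 78: drop
Round 4: pos4(id74) recv 87: fwd
Round 5: pos0(id87) recv 87: ELECTED
Message ID 78 originates at pos 2; dropped at pos 0 in round 3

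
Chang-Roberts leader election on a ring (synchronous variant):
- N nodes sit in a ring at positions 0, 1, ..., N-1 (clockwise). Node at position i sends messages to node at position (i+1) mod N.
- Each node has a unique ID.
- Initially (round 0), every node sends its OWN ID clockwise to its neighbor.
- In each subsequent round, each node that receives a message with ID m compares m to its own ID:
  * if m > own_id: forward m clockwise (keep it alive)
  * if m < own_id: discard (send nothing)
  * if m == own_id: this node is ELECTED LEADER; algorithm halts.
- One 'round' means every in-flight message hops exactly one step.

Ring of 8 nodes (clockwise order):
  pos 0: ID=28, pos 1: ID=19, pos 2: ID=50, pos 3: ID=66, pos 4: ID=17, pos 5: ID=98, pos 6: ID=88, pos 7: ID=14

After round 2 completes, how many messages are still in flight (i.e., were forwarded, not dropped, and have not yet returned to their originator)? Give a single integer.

Answer: 2

Derivation:
Round 1: pos1(id19) recv 28: fwd; pos2(id50) recv 19: drop; pos3(id66) recv 50: drop; pos4(id17) recv 66: fwd; pos5(id98) recv 17: drop; pos6(id88) recv 98: fwd; pos7(id14) recv 88: fwd; pos0(id28) recv 14: drop
Round 2: pos2(id50) recv 28: drop; pos5(id98) recv 66: drop; pos7(id14) recv 98: fwd; pos0(id28) recv 88: fwd
After round 2: 2 messages still in flight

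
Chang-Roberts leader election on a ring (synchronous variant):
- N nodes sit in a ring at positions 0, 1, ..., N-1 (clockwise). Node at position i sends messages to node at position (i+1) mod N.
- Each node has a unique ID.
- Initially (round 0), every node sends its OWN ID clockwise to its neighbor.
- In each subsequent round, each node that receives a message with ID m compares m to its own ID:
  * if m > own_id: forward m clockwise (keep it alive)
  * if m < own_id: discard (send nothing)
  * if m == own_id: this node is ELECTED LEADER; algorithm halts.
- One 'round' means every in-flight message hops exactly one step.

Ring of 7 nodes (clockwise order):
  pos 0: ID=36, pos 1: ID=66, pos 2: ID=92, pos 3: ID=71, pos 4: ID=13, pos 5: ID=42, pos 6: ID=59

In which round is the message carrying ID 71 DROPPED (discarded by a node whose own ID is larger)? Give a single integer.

Answer: 6

Derivation:
Round 1: pos1(id66) recv 36: drop; pos2(id92) recv 66: drop; pos3(id71) recv 92: fwd; pos4(id13) recv 71: fwd; pos5(id42) recv 13: drop; pos6(id59) recv 42: drop; pos0(id36) recv 59: fwd
Round 2: pos4(id13) recv 92: fwd; pos5(id42) recv 71: fwd; pos1(id66) recv 59: drop
Round 3: pos5(id42) recv 92: fwd; pos6(id59) recv 71: fwd
Round 4: pos6(id59) recv 92: fwd; pos0(id36) recv 71: fwd
Round 5: pos0(id36) recv 92: fwd; pos1(id66) recv 71: fwd
Round 6: pos1(id66) recv 92: fwd; pos2(id92) recv 71: drop
Round 7: pos2(id92) recv 92: ELECTED
Message ID 71 originates at pos 3; dropped at pos 2 in round 6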